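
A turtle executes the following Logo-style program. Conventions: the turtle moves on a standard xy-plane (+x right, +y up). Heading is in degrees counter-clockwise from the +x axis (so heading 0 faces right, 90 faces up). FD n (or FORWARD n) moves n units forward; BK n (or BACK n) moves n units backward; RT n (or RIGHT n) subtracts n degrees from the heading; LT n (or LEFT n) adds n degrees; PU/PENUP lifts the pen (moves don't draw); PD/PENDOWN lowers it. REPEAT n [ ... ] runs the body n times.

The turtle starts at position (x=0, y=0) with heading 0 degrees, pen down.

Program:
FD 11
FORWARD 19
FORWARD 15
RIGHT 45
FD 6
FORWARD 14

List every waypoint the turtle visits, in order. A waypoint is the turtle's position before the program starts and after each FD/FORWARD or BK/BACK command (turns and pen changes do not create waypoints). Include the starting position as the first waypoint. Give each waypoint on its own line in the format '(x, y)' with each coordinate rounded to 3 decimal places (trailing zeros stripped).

Executing turtle program step by step:
Start: pos=(0,0), heading=0, pen down
FD 11: (0,0) -> (11,0) [heading=0, draw]
FD 19: (11,0) -> (30,0) [heading=0, draw]
FD 15: (30,0) -> (45,0) [heading=0, draw]
RT 45: heading 0 -> 315
FD 6: (45,0) -> (49.243,-4.243) [heading=315, draw]
FD 14: (49.243,-4.243) -> (59.142,-14.142) [heading=315, draw]
Final: pos=(59.142,-14.142), heading=315, 5 segment(s) drawn
Waypoints (6 total):
(0, 0)
(11, 0)
(30, 0)
(45, 0)
(49.243, -4.243)
(59.142, -14.142)

Answer: (0, 0)
(11, 0)
(30, 0)
(45, 0)
(49.243, -4.243)
(59.142, -14.142)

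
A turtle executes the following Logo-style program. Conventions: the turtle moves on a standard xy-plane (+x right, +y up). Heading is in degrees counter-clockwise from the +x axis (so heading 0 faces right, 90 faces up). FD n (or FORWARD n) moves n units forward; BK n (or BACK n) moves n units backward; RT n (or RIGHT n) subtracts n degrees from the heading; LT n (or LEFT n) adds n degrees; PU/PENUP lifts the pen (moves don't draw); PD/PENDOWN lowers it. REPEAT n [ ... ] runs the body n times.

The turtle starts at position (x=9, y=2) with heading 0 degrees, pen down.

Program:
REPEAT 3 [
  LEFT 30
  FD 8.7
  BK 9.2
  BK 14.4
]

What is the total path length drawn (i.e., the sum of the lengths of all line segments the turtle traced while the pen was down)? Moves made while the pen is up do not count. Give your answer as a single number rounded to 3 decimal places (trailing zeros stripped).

Executing turtle program step by step:
Start: pos=(9,2), heading=0, pen down
REPEAT 3 [
  -- iteration 1/3 --
  LT 30: heading 0 -> 30
  FD 8.7: (9,2) -> (16.534,6.35) [heading=30, draw]
  BK 9.2: (16.534,6.35) -> (8.567,1.75) [heading=30, draw]
  BK 14.4: (8.567,1.75) -> (-3.904,-5.45) [heading=30, draw]
  -- iteration 2/3 --
  LT 30: heading 30 -> 60
  FD 8.7: (-3.904,-5.45) -> (0.446,2.084) [heading=60, draw]
  BK 9.2: (0.446,2.084) -> (-4.154,-5.883) [heading=60, draw]
  BK 14.4: (-4.154,-5.883) -> (-11.354,-18.354) [heading=60, draw]
  -- iteration 3/3 --
  LT 30: heading 60 -> 90
  FD 8.7: (-11.354,-18.354) -> (-11.354,-9.654) [heading=90, draw]
  BK 9.2: (-11.354,-9.654) -> (-11.354,-18.854) [heading=90, draw]
  BK 14.4: (-11.354,-18.854) -> (-11.354,-33.254) [heading=90, draw]
]
Final: pos=(-11.354,-33.254), heading=90, 9 segment(s) drawn

Segment lengths:
  seg 1: (9,2) -> (16.534,6.35), length = 8.7
  seg 2: (16.534,6.35) -> (8.567,1.75), length = 9.2
  seg 3: (8.567,1.75) -> (-3.904,-5.45), length = 14.4
  seg 4: (-3.904,-5.45) -> (0.446,2.084), length = 8.7
  seg 5: (0.446,2.084) -> (-4.154,-5.883), length = 9.2
  seg 6: (-4.154,-5.883) -> (-11.354,-18.354), length = 14.4
  seg 7: (-11.354,-18.354) -> (-11.354,-9.654), length = 8.7
  seg 8: (-11.354,-9.654) -> (-11.354,-18.854), length = 9.2
  seg 9: (-11.354,-18.854) -> (-11.354,-33.254), length = 14.4
Total = 96.9

Answer: 96.9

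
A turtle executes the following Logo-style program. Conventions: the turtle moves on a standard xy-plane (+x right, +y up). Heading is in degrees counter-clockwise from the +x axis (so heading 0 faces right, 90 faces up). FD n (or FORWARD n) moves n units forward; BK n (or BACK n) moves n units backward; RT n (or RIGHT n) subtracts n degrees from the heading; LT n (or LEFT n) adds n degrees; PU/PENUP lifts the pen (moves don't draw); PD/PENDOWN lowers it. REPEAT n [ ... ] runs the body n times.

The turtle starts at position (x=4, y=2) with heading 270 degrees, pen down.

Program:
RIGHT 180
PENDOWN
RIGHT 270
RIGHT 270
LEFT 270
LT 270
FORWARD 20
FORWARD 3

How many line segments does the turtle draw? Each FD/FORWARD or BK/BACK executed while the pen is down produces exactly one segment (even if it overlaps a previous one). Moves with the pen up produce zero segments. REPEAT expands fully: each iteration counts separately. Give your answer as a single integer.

Executing turtle program step by step:
Start: pos=(4,2), heading=270, pen down
RT 180: heading 270 -> 90
PD: pen down
RT 270: heading 90 -> 180
RT 270: heading 180 -> 270
LT 270: heading 270 -> 180
LT 270: heading 180 -> 90
FD 20: (4,2) -> (4,22) [heading=90, draw]
FD 3: (4,22) -> (4,25) [heading=90, draw]
Final: pos=(4,25), heading=90, 2 segment(s) drawn
Segments drawn: 2

Answer: 2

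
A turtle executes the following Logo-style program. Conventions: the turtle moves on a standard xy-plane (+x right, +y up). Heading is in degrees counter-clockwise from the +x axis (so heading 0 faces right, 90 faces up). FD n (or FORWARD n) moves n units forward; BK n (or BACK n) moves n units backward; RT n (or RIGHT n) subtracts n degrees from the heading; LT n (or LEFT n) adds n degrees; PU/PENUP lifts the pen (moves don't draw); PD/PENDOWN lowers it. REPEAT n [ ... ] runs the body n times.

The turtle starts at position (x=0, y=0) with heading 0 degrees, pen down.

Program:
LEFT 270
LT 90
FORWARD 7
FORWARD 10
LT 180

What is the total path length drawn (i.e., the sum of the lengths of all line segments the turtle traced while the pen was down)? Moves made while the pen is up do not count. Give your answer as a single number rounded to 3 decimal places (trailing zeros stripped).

Answer: 17

Derivation:
Executing turtle program step by step:
Start: pos=(0,0), heading=0, pen down
LT 270: heading 0 -> 270
LT 90: heading 270 -> 0
FD 7: (0,0) -> (7,0) [heading=0, draw]
FD 10: (7,0) -> (17,0) [heading=0, draw]
LT 180: heading 0 -> 180
Final: pos=(17,0), heading=180, 2 segment(s) drawn

Segment lengths:
  seg 1: (0,0) -> (7,0), length = 7
  seg 2: (7,0) -> (17,0), length = 10
Total = 17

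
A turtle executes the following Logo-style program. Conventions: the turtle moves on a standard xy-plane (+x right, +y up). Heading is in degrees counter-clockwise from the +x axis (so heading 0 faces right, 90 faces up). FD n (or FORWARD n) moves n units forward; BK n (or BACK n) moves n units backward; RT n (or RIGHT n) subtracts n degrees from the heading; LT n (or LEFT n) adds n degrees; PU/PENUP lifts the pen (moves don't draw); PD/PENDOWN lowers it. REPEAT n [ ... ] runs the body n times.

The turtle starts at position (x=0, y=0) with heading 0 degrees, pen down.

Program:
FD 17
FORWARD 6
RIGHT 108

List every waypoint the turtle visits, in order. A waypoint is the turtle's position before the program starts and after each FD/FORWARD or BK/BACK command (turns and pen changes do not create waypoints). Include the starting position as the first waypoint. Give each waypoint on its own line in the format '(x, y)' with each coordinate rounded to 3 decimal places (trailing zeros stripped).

Executing turtle program step by step:
Start: pos=(0,0), heading=0, pen down
FD 17: (0,0) -> (17,0) [heading=0, draw]
FD 6: (17,0) -> (23,0) [heading=0, draw]
RT 108: heading 0 -> 252
Final: pos=(23,0), heading=252, 2 segment(s) drawn
Waypoints (3 total):
(0, 0)
(17, 0)
(23, 0)

Answer: (0, 0)
(17, 0)
(23, 0)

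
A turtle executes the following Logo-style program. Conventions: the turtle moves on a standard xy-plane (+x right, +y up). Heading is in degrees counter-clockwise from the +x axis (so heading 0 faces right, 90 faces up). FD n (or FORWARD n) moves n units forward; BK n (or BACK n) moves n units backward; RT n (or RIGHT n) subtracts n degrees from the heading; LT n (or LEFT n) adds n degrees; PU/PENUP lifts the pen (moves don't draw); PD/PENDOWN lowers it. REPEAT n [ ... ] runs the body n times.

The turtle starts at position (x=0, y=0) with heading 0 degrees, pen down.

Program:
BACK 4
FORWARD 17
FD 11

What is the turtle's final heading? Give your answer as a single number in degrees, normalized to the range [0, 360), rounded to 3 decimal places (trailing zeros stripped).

Executing turtle program step by step:
Start: pos=(0,0), heading=0, pen down
BK 4: (0,0) -> (-4,0) [heading=0, draw]
FD 17: (-4,0) -> (13,0) [heading=0, draw]
FD 11: (13,0) -> (24,0) [heading=0, draw]
Final: pos=(24,0), heading=0, 3 segment(s) drawn

Answer: 0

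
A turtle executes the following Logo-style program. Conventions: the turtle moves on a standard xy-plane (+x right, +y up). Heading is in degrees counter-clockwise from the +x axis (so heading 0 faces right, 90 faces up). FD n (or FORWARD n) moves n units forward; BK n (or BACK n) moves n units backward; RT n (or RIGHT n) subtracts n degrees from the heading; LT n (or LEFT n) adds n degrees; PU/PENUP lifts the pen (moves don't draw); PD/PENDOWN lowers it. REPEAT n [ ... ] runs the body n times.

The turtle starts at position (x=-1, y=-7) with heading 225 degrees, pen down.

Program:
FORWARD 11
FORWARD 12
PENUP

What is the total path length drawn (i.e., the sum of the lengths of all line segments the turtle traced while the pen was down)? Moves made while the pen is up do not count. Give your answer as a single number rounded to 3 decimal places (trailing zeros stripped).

Executing turtle program step by step:
Start: pos=(-1,-7), heading=225, pen down
FD 11: (-1,-7) -> (-8.778,-14.778) [heading=225, draw]
FD 12: (-8.778,-14.778) -> (-17.263,-23.263) [heading=225, draw]
PU: pen up
Final: pos=(-17.263,-23.263), heading=225, 2 segment(s) drawn

Segment lengths:
  seg 1: (-1,-7) -> (-8.778,-14.778), length = 11
  seg 2: (-8.778,-14.778) -> (-17.263,-23.263), length = 12
Total = 23

Answer: 23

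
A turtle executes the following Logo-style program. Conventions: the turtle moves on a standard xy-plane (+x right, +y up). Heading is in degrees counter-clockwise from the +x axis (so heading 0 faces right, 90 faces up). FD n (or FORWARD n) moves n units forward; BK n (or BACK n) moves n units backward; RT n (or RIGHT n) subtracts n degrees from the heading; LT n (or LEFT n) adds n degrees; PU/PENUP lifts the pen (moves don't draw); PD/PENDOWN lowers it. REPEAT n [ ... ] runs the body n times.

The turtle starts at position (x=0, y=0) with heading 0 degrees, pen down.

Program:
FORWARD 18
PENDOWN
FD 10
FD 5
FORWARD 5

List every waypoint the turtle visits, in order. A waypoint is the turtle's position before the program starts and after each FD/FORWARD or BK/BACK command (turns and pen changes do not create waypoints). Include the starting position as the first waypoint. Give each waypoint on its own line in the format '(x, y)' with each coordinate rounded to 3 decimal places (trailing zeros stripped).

Answer: (0, 0)
(18, 0)
(28, 0)
(33, 0)
(38, 0)

Derivation:
Executing turtle program step by step:
Start: pos=(0,0), heading=0, pen down
FD 18: (0,0) -> (18,0) [heading=0, draw]
PD: pen down
FD 10: (18,0) -> (28,0) [heading=0, draw]
FD 5: (28,0) -> (33,0) [heading=0, draw]
FD 5: (33,0) -> (38,0) [heading=0, draw]
Final: pos=(38,0), heading=0, 4 segment(s) drawn
Waypoints (5 total):
(0, 0)
(18, 0)
(28, 0)
(33, 0)
(38, 0)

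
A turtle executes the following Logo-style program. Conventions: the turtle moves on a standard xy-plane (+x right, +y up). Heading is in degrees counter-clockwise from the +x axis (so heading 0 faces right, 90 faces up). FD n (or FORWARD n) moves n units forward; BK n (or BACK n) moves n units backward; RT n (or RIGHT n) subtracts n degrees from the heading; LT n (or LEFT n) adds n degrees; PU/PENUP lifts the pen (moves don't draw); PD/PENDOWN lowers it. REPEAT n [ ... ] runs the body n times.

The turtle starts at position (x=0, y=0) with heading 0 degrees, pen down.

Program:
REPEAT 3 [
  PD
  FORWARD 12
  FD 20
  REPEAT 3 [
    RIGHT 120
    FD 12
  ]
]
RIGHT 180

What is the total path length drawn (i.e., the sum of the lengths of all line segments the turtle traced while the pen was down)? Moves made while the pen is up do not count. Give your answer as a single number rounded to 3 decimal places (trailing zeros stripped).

Answer: 204

Derivation:
Executing turtle program step by step:
Start: pos=(0,0), heading=0, pen down
REPEAT 3 [
  -- iteration 1/3 --
  PD: pen down
  FD 12: (0,0) -> (12,0) [heading=0, draw]
  FD 20: (12,0) -> (32,0) [heading=0, draw]
  REPEAT 3 [
    -- iteration 1/3 --
    RT 120: heading 0 -> 240
    FD 12: (32,0) -> (26,-10.392) [heading=240, draw]
    -- iteration 2/3 --
    RT 120: heading 240 -> 120
    FD 12: (26,-10.392) -> (20,0) [heading=120, draw]
    -- iteration 3/3 --
    RT 120: heading 120 -> 0
    FD 12: (20,0) -> (32,0) [heading=0, draw]
  ]
  -- iteration 2/3 --
  PD: pen down
  FD 12: (32,0) -> (44,0) [heading=0, draw]
  FD 20: (44,0) -> (64,0) [heading=0, draw]
  REPEAT 3 [
    -- iteration 1/3 --
    RT 120: heading 0 -> 240
    FD 12: (64,0) -> (58,-10.392) [heading=240, draw]
    -- iteration 2/3 --
    RT 120: heading 240 -> 120
    FD 12: (58,-10.392) -> (52,0) [heading=120, draw]
    -- iteration 3/3 --
    RT 120: heading 120 -> 0
    FD 12: (52,0) -> (64,0) [heading=0, draw]
  ]
  -- iteration 3/3 --
  PD: pen down
  FD 12: (64,0) -> (76,0) [heading=0, draw]
  FD 20: (76,0) -> (96,0) [heading=0, draw]
  REPEAT 3 [
    -- iteration 1/3 --
    RT 120: heading 0 -> 240
    FD 12: (96,0) -> (90,-10.392) [heading=240, draw]
    -- iteration 2/3 --
    RT 120: heading 240 -> 120
    FD 12: (90,-10.392) -> (84,0) [heading=120, draw]
    -- iteration 3/3 --
    RT 120: heading 120 -> 0
    FD 12: (84,0) -> (96,0) [heading=0, draw]
  ]
]
RT 180: heading 0 -> 180
Final: pos=(96,0), heading=180, 15 segment(s) drawn

Segment lengths:
  seg 1: (0,0) -> (12,0), length = 12
  seg 2: (12,0) -> (32,0), length = 20
  seg 3: (32,0) -> (26,-10.392), length = 12
  seg 4: (26,-10.392) -> (20,0), length = 12
  seg 5: (20,0) -> (32,0), length = 12
  seg 6: (32,0) -> (44,0), length = 12
  seg 7: (44,0) -> (64,0), length = 20
  seg 8: (64,0) -> (58,-10.392), length = 12
  seg 9: (58,-10.392) -> (52,0), length = 12
  seg 10: (52,0) -> (64,0), length = 12
  seg 11: (64,0) -> (76,0), length = 12
  seg 12: (76,0) -> (96,0), length = 20
  seg 13: (96,0) -> (90,-10.392), length = 12
  seg 14: (90,-10.392) -> (84,0), length = 12
  seg 15: (84,0) -> (96,0), length = 12
Total = 204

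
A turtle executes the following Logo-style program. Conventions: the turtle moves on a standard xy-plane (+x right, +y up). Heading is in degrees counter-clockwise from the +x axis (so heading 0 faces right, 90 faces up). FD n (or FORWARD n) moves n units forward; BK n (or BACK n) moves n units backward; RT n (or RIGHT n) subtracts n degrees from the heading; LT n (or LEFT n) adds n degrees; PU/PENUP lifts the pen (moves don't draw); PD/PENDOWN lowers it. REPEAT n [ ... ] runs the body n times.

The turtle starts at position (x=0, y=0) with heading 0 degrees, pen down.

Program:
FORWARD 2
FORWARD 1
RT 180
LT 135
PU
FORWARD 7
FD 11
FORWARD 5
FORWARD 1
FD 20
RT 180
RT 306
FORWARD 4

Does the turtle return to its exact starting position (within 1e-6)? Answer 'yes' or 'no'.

Answer: no

Derivation:
Executing turtle program step by step:
Start: pos=(0,0), heading=0, pen down
FD 2: (0,0) -> (2,0) [heading=0, draw]
FD 1: (2,0) -> (3,0) [heading=0, draw]
RT 180: heading 0 -> 180
LT 135: heading 180 -> 315
PU: pen up
FD 7: (3,0) -> (7.95,-4.95) [heading=315, move]
FD 11: (7.95,-4.95) -> (15.728,-12.728) [heading=315, move]
FD 5: (15.728,-12.728) -> (19.263,-16.263) [heading=315, move]
FD 1: (19.263,-16.263) -> (19.971,-16.971) [heading=315, move]
FD 20: (19.971,-16.971) -> (34.113,-31.113) [heading=315, move]
RT 180: heading 315 -> 135
RT 306: heading 135 -> 189
FD 4: (34.113,-31.113) -> (30.162,-31.738) [heading=189, move]
Final: pos=(30.162,-31.738), heading=189, 2 segment(s) drawn

Start position: (0, 0)
Final position: (30.162, -31.738)
Distance = 43.784; >= 1e-6 -> NOT closed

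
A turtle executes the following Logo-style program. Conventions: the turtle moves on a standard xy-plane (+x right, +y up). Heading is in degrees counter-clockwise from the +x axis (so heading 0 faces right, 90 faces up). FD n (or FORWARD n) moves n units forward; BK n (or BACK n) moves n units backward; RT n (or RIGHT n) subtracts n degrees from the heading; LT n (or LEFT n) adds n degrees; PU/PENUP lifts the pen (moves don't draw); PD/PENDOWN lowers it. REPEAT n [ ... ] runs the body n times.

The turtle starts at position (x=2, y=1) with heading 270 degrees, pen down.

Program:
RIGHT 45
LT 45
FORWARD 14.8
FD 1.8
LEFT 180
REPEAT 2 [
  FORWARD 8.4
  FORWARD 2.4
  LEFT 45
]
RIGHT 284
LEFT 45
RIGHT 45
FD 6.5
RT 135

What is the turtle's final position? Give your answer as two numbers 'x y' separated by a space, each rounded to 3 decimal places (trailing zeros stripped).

Answer: -7.209 -3.47

Derivation:
Executing turtle program step by step:
Start: pos=(2,1), heading=270, pen down
RT 45: heading 270 -> 225
LT 45: heading 225 -> 270
FD 14.8: (2,1) -> (2,-13.8) [heading=270, draw]
FD 1.8: (2,-13.8) -> (2,-15.6) [heading=270, draw]
LT 180: heading 270 -> 90
REPEAT 2 [
  -- iteration 1/2 --
  FD 8.4: (2,-15.6) -> (2,-7.2) [heading=90, draw]
  FD 2.4: (2,-7.2) -> (2,-4.8) [heading=90, draw]
  LT 45: heading 90 -> 135
  -- iteration 2/2 --
  FD 8.4: (2,-4.8) -> (-3.94,1.14) [heading=135, draw]
  FD 2.4: (-3.94,1.14) -> (-5.637,2.837) [heading=135, draw]
  LT 45: heading 135 -> 180
]
RT 284: heading 180 -> 256
LT 45: heading 256 -> 301
RT 45: heading 301 -> 256
FD 6.5: (-5.637,2.837) -> (-7.209,-3.47) [heading=256, draw]
RT 135: heading 256 -> 121
Final: pos=(-7.209,-3.47), heading=121, 7 segment(s) drawn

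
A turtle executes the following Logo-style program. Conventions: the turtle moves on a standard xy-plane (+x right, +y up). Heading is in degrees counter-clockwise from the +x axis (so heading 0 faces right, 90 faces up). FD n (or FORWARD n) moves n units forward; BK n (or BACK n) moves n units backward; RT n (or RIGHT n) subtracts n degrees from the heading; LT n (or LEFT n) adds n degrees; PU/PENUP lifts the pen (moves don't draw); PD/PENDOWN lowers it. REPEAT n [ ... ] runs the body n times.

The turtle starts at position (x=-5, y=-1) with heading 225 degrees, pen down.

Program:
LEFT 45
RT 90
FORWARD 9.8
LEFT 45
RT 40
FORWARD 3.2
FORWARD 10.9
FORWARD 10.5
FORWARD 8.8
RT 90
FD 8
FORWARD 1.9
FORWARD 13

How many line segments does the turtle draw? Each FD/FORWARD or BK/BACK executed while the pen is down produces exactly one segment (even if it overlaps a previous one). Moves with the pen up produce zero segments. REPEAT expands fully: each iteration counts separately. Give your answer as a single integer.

Answer: 8

Derivation:
Executing turtle program step by step:
Start: pos=(-5,-1), heading=225, pen down
LT 45: heading 225 -> 270
RT 90: heading 270 -> 180
FD 9.8: (-5,-1) -> (-14.8,-1) [heading=180, draw]
LT 45: heading 180 -> 225
RT 40: heading 225 -> 185
FD 3.2: (-14.8,-1) -> (-17.988,-1.279) [heading=185, draw]
FD 10.9: (-17.988,-1.279) -> (-28.846,-2.229) [heading=185, draw]
FD 10.5: (-28.846,-2.229) -> (-39.306,-3.144) [heading=185, draw]
FD 8.8: (-39.306,-3.144) -> (-48.073,-3.911) [heading=185, draw]
RT 90: heading 185 -> 95
FD 8: (-48.073,-3.911) -> (-48.77,4.059) [heading=95, draw]
FD 1.9: (-48.77,4.059) -> (-48.936,5.951) [heading=95, draw]
FD 13: (-48.936,5.951) -> (-50.069,18.902) [heading=95, draw]
Final: pos=(-50.069,18.902), heading=95, 8 segment(s) drawn
Segments drawn: 8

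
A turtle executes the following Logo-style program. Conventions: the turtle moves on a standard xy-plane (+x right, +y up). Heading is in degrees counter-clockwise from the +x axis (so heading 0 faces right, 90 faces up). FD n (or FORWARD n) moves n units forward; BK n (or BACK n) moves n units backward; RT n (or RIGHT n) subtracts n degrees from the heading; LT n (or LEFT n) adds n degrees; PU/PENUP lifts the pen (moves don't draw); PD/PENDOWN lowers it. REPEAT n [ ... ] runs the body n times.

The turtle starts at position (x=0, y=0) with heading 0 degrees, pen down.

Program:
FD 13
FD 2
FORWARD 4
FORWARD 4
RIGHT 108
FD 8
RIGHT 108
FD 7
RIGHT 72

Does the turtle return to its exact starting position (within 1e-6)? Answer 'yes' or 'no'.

Answer: no

Derivation:
Executing turtle program step by step:
Start: pos=(0,0), heading=0, pen down
FD 13: (0,0) -> (13,0) [heading=0, draw]
FD 2: (13,0) -> (15,0) [heading=0, draw]
FD 4: (15,0) -> (19,0) [heading=0, draw]
FD 4: (19,0) -> (23,0) [heading=0, draw]
RT 108: heading 0 -> 252
FD 8: (23,0) -> (20.528,-7.608) [heading=252, draw]
RT 108: heading 252 -> 144
FD 7: (20.528,-7.608) -> (14.865,-3.494) [heading=144, draw]
RT 72: heading 144 -> 72
Final: pos=(14.865,-3.494), heading=72, 6 segment(s) drawn

Start position: (0, 0)
Final position: (14.865, -3.494)
Distance = 15.27; >= 1e-6 -> NOT closed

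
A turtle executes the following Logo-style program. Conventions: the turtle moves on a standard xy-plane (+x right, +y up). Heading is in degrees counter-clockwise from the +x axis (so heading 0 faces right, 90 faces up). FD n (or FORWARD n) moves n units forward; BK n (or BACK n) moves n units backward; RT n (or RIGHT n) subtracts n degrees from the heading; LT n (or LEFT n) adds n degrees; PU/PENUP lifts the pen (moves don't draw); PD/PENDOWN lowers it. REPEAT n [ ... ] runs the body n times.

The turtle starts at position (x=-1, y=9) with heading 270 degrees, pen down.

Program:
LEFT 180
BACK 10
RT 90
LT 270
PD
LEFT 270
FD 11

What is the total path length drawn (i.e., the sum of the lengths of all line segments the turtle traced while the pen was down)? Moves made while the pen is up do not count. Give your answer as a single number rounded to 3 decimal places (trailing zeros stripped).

Executing turtle program step by step:
Start: pos=(-1,9), heading=270, pen down
LT 180: heading 270 -> 90
BK 10: (-1,9) -> (-1,-1) [heading=90, draw]
RT 90: heading 90 -> 0
LT 270: heading 0 -> 270
PD: pen down
LT 270: heading 270 -> 180
FD 11: (-1,-1) -> (-12,-1) [heading=180, draw]
Final: pos=(-12,-1), heading=180, 2 segment(s) drawn

Segment lengths:
  seg 1: (-1,9) -> (-1,-1), length = 10
  seg 2: (-1,-1) -> (-12,-1), length = 11
Total = 21

Answer: 21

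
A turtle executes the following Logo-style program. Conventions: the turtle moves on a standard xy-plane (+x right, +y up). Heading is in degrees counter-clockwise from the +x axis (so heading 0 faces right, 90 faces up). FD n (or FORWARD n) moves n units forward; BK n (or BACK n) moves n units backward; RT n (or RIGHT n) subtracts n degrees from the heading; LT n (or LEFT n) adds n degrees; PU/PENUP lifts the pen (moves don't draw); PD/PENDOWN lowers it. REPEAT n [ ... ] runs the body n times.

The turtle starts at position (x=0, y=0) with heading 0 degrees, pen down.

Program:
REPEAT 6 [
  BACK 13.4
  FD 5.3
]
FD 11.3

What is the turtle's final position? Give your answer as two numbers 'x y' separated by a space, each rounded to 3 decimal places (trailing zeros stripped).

Executing turtle program step by step:
Start: pos=(0,0), heading=0, pen down
REPEAT 6 [
  -- iteration 1/6 --
  BK 13.4: (0,0) -> (-13.4,0) [heading=0, draw]
  FD 5.3: (-13.4,0) -> (-8.1,0) [heading=0, draw]
  -- iteration 2/6 --
  BK 13.4: (-8.1,0) -> (-21.5,0) [heading=0, draw]
  FD 5.3: (-21.5,0) -> (-16.2,0) [heading=0, draw]
  -- iteration 3/6 --
  BK 13.4: (-16.2,0) -> (-29.6,0) [heading=0, draw]
  FD 5.3: (-29.6,0) -> (-24.3,0) [heading=0, draw]
  -- iteration 4/6 --
  BK 13.4: (-24.3,0) -> (-37.7,0) [heading=0, draw]
  FD 5.3: (-37.7,0) -> (-32.4,0) [heading=0, draw]
  -- iteration 5/6 --
  BK 13.4: (-32.4,0) -> (-45.8,0) [heading=0, draw]
  FD 5.3: (-45.8,0) -> (-40.5,0) [heading=0, draw]
  -- iteration 6/6 --
  BK 13.4: (-40.5,0) -> (-53.9,0) [heading=0, draw]
  FD 5.3: (-53.9,0) -> (-48.6,0) [heading=0, draw]
]
FD 11.3: (-48.6,0) -> (-37.3,0) [heading=0, draw]
Final: pos=(-37.3,0), heading=0, 13 segment(s) drawn

Answer: -37.3 0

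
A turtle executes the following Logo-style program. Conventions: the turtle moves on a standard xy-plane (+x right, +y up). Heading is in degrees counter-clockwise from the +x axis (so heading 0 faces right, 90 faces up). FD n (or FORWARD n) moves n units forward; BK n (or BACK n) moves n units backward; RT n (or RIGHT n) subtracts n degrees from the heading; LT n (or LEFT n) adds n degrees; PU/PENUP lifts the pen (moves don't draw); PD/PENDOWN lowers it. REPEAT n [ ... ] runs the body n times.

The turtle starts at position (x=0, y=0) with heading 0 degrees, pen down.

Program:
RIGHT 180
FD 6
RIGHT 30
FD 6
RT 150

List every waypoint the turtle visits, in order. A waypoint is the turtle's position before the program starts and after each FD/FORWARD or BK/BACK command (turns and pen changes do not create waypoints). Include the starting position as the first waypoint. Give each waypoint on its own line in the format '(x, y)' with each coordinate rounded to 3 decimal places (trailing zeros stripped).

Executing turtle program step by step:
Start: pos=(0,0), heading=0, pen down
RT 180: heading 0 -> 180
FD 6: (0,0) -> (-6,0) [heading=180, draw]
RT 30: heading 180 -> 150
FD 6: (-6,0) -> (-11.196,3) [heading=150, draw]
RT 150: heading 150 -> 0
Final: pos=(-11.196,3), heading=0, 2 segment(s) drawn
Waypoints (3 total):
(0, 0)
(-6, 0)
(-11.196, 3)

Answer: (0, 0)
(-6, 0)
(-11.196, 3)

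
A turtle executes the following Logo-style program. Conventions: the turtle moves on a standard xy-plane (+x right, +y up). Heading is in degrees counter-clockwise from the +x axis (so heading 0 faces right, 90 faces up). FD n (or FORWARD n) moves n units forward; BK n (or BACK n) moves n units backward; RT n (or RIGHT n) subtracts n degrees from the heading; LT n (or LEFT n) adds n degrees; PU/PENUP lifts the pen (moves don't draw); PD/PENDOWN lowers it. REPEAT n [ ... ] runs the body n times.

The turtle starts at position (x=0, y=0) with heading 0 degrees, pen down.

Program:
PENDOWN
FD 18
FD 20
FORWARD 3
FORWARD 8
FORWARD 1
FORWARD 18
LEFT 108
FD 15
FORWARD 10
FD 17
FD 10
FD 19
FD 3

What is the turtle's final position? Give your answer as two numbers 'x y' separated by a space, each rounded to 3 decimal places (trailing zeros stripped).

Answer: 45.133 70.378

Derivation:
Executing turtle program step by step:
Start: pos=(0,0), heading=0, pen down
PD: pen down
FD 18: (0,0) -> (18,0) [heading=0, draw]
FD 20: (18,0) -> (38,0) [heading=0, draw]
FD 3: (38,0) -> (41,0) [heading=0, draw]
FD 8: (41,0) -> (49,0) [heading=0, draw]
FD 1: (49,0) -> (50,0) [heading=0, draw]
FD 18: (50,0) -> (68,0) [heading=0, draw]
LT 108: heading 0 -> 108
FD 15: (68,0) -> (63.365,14.266) [heading=108, draw]
FD 10: (63.365,14.266) -> (60.275,23.776) [heading=108, draw]
FD 17: (60.275,23.776) -> (55.021,39.944) [heading=108, draw]
FD 10: (55.021,39.944) -> (51.931,49.455) [heading=108, draw]
FD 19: (51.931,49.455) -> (46.06,67.525) [heading=108, draw]
FD 3: (46.06,67.525) -> (45.133,70.378) [heading=108, draw]
Final: pos=(45.133,70.378), heading=108, 12 segment(s) drawn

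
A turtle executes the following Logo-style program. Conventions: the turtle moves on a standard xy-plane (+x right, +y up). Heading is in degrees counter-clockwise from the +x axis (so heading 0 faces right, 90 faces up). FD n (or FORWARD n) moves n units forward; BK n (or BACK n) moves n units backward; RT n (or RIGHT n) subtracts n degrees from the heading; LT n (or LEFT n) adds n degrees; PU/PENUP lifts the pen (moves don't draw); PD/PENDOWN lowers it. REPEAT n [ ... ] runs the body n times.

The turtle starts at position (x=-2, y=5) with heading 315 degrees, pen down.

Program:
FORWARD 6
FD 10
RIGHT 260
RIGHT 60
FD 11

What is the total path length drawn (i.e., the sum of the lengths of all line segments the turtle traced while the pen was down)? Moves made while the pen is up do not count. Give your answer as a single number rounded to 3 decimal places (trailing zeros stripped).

Answer: 27

Derivation:
Executing turtle program step by step:
Start: pos=(-2,5), heading=315, pen down
FD 6: (-2,5) -> (2.243,0.757) [heading=315, draw]
FD 10: (2.243,0.757) -> (9.314,-6.314) [heading=315, draw]
RT 260: heading 315 -> 55
RT 60: heading 55 -> 355
FD 11: (9.314,-6.314) -> (20.272,-7.272) [heading=355, draw]
Final: pos=(20.272,-7.272), heading=355, 3 segment(s) drawn

Segment lengths:
  seg 1: (-2,5) -> (2.243,0.757), length = 6
  seg 2: (2.243,0.757) -> (9.314,-6.314), length = 10
  seg 3: (9.314,-6.314) -> (20.272,-7.272), length = 11
Total = 27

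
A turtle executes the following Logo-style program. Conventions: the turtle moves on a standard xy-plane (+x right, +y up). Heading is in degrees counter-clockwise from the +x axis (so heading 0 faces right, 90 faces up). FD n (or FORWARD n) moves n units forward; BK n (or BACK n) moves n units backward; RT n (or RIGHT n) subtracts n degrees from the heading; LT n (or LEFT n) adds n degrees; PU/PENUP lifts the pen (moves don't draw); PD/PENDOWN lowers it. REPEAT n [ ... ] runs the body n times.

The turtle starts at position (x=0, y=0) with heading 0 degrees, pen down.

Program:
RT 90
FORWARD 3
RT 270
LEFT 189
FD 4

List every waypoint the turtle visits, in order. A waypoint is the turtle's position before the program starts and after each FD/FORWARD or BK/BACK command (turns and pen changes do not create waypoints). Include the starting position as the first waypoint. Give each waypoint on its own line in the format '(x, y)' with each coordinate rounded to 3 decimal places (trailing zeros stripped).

Answer: (0, 0)
(0, -3)
(-3.951, -3.626)

Derivation:
Executing turtle program step by step:
Start: pos=(0,0), heading=0, pen down
RT 90: heading 0 -> 270
FD 3: (0,0) -> (0,-3) [heading=270, draw]
RT 270: heading 270 -> 0
LT 189: heading 0 -> 189
FD 4: (0,-3) -> (-3.951,-3.626) [heading=189, draw]
Final: pos=(-3.951,-3.626), heading=189, 2 segment(s) drawn
Waypoints (3 total):
(0, 0)
(0, -3)
(-3.951, -3.626)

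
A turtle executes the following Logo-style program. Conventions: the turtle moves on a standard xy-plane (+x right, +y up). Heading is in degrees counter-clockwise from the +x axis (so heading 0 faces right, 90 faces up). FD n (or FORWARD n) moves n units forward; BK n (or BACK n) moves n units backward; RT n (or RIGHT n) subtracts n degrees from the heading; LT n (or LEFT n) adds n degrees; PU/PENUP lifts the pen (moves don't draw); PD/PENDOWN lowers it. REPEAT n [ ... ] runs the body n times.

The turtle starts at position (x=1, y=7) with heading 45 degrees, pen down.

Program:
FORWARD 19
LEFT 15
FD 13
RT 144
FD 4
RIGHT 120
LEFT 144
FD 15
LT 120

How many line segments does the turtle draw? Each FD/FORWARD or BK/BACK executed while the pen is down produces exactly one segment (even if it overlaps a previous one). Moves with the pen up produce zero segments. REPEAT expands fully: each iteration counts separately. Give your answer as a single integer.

Answer: 4

Derivation:
Executing turtle program step by step:
Start: pos=(1,7), heading=45, pen down
FD 19: (1,7) -> (14.435,20.435) [heading=45, draw]
LT 15: heading 45 -> 60
FD 13: (14.435,20.435) -> (20.935,31.693) [heading=60, draw]
RT 144: heading 60 -> 276
FD 4: (20.935,31.693) -> (21.353,27.715) [heading=276, draw]
RT 120: heading 276 -> 156
LT 144: heading 156 -> 300
FD 15: (21.353,27.715) -> (28.853,14.725) [heading=300, draw]
LT 120: heading 300 -> 60
Final: pos=(28.853,14.725), heading=60, 4 segment(s) drawn
Segments drawn: 4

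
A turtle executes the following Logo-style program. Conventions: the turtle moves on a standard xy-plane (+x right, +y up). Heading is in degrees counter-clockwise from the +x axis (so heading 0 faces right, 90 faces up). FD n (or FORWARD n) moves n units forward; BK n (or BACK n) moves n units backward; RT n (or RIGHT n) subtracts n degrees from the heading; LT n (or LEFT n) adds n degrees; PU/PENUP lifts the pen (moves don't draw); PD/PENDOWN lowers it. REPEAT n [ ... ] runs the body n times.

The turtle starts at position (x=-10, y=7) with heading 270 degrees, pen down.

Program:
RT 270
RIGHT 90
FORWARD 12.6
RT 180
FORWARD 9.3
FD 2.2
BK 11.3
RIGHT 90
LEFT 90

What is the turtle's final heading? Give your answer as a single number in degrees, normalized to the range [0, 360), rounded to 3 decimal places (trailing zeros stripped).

Answer: 90

Derivation:
Executing turtle program step by step:
Start: pos=(-10,7), heading=270, pen down
RT 270: heading 270 -> 0
RT 90: heading 0 -> 270
FD 12.6: (-10,7) -> (-10,-5.6) [heading=270, draw]
RT 180: heading 270 -> 90
FD 9.3: (-10,-5.6) -> (-10,3.7) [heading=90, draw]
FD 2.2: (-10,3.7) -> (-10,5.9) [heading=90, draw]
BK 11.3: (-10,5.9) -> (-10,-5.4) [heading=90, draw]
RT 90: heading 90 -> 0
LT 90: heading 0 -> 90
Final: pos=(-10,-5.4), heading=90, 4 segment(s) drawn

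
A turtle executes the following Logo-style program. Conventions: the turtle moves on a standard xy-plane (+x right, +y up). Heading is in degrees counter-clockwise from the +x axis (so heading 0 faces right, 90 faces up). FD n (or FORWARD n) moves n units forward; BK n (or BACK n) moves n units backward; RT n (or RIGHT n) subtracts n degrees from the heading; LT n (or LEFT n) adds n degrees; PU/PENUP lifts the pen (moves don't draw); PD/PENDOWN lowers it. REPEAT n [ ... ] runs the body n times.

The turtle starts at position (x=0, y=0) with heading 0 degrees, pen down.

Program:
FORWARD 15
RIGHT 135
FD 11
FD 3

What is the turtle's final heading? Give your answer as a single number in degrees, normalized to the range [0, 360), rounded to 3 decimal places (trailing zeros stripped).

Answer: 225

Derivation:
Executing turtle program step by step:
Start: pos=(0,0), heading=0, pen down
FD 15: (0,0) -> (15,0) [heading=0, draw]
RT 135: heading 0 -> 225
FD 11: (15,0) -> (7.222,-7.778) [heading=225, draw]
FD 3: (7.222,-7.778) -> (5.101,-9.899) [heading=225, draw]
Final: pos=(5.101,-9.899), heading=225, 3 segment(s) drawn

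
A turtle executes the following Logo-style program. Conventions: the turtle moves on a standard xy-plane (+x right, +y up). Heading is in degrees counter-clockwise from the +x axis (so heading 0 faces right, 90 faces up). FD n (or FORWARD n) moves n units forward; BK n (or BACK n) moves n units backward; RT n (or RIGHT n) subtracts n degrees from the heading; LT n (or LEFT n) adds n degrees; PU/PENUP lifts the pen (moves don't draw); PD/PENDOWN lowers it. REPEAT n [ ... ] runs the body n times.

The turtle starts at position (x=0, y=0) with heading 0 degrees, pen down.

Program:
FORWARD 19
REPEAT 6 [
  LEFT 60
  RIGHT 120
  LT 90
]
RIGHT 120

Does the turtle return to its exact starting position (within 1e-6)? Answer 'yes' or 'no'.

Answer: no

Derivation:
Executing turtle program step by step:
Start: pos=(0,0), heading=0, pen down
FD 19: (0,0) -> (19,0) [heading=0, draw]
REPEAT 6 [
  -- iteration 1/6 --
  LT 60: heading 0 -> 60
  RT 120: heading 60 -> 300
  LT 90: heading 300 -> 30
  -- iteration 2/6 --
  LT 60: heading 30 -> 90
  RT 120: heading 90 -> 330
  LT 90: heading 330 -> 60
  -- iteration 3/6 --
  LT 60: heading 60 -> 120
  RT 120: heading 120 -> 0
  LT 90: heading 0 -> 90
  -- iteration 4/6 --
  LT 60: heading 90 -> 150
  RT 120: heading 150 -> 30
  LT 90: heading 30 -> 120
  -- iteration 5/6 --
  LT 60: heading 120 -> 180
  RT 120: heading 180 -> 60
  LT 90: heading 60 -> 150
  -- iteration 6/6 --
  LT 60: heading 150 -> 210
  RT 120: heading 210 -> 90
  LT 90: heading 90 -> 180
]
RT 120: heading 180 -> 60
Final: pos=(19,0), heading=60, 1 segment(s) drawn

Start position: (0, 0)
Final position: (19, 0)
Distance = 19; >= 1e-6 -> NOT closed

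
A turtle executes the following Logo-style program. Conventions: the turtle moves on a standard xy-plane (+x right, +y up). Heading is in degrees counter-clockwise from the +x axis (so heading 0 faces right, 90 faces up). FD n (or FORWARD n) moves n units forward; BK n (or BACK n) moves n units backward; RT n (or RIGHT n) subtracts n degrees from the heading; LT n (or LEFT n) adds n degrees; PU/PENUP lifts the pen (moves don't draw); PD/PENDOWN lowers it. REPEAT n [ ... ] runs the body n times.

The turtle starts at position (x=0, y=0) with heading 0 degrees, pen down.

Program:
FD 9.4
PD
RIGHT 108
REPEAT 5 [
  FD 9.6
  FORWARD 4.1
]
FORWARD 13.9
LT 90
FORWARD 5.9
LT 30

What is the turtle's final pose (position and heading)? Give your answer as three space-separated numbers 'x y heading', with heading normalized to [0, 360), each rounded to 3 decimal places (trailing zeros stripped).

Executing turtle program step by step:
Start: pos=(0,0), heading=0, pen down
FD 9.4: (0,0) -> (9.4,0) [heading=0, draw]
PD: pen down
RT 108: heading 0 -> 252
REPEAT 5 [
  -- iteration 1/5 --
  FD 9.6: (9.4,0) -> (6.433,-9.13) [heading=252, draw]
  FD 4.1: (6.433,-9.13) -> (5.166,-13.029) [heading=252, draw]
  -- iteration 2/5 --
  FD 9.6: (5.166,-13.029) -> (2.2,-22.16) [heading=252, draw]
  FD 4.1: (2.2,-22.16) -> (0.933,-26.059) [heading=252, draw]
  -- iteration 3/5 --
  FD 9.6: (0.933,-26.059) -> (-2.034,-35.189) [heading=252, draw]
  FD 4.1: (-2.034,-35.189) -> (-3.301,-39.088) [heading=252, draw]
  -- iteration 4/5 --
  FD 9.6: (-3.301,-39.088) -> (-6.267,-48.219) [heading=252, draw]
  FD 4.1: (-6.267,-48.219) -> (-7.534,-52.118) [heading=252, draw]
  -- iteration 5/5 --
  FD 9.6: (-7.534,-52.118) -> (-10.501,-61.248) [heading=252, draw]
  FD 4.1: (-10.501,-61.248) -> (-11.768,-65.147) [heading=252, draw]
]
FD 13.9: (-11.768,-65.147) -> (-16.063,-78.367) [heading=252, draw]
LT 90: heading 252 -> 342
FD 5.9: (-16.063,-78.367) -> (-10.452,-80.19) [heading=342, draw]
LT 30: heading 342 -> 12
Final: pos=(-10.452,-80.19), heading=12, 13 segment(s) drawn

Answer: -10.452 -80.19 12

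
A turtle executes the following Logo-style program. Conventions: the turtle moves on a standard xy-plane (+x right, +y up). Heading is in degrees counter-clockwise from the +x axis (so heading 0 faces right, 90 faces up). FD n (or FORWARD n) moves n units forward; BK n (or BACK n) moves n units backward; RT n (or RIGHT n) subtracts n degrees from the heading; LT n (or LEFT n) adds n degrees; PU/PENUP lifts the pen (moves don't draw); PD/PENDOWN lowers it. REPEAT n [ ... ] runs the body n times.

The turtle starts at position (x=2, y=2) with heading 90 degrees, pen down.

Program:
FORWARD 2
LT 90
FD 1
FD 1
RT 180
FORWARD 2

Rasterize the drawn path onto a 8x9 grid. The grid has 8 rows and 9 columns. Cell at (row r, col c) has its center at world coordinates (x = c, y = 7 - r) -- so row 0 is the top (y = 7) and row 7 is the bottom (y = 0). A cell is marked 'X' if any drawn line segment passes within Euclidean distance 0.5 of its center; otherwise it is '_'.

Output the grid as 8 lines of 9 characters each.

Segment 0: (2,2) -> (2,4)
Segment 1: (2,4) -> (1,4)
Segment 2: (1,4) -> (0,4)
Segment 3: (0,4) -> (2,4)

Answer: _________
_________
_________
XXX______
__X______
__X______
_________
_________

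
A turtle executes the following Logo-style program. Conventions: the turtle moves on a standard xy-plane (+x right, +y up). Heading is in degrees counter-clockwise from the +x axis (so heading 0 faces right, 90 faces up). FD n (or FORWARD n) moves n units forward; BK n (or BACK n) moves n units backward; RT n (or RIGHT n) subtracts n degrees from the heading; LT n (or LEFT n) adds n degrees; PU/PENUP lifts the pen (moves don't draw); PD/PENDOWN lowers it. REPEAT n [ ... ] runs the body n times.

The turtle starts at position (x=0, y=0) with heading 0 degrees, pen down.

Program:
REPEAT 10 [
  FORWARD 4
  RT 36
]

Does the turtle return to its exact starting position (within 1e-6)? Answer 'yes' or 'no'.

Answer: yes

Derivation:
Executing turtle program step by step:
Start: pos=(0,0), heading=0, pen down
REPEAT 10 [
  -- iteration 1/10 --
  FD 4: (0,0) -> (4,0) [heading=0, draw]
  RT 36: heading 0 -> 324
  -- iteration 2/10 --
  FD 4: (4,0) -> (7.236,-2.351) [heading=324, draw]
  RT 36: heading 324 -> 288
  -- iteration 3/10 --
  FD 4: (7.236,-2.351) -> (8.472,-6.155) [heading=288, draw]
  RT 36: heading 288 -> 252
  -- iteration 4/10 --
  FD 4: (8.472,-6.155) -> (7.236,-9.96) [heading=252, draw]
  RT 36: heading 252 -> 216
  -- iteration 5/10 --
  FD 4: (7.236,-9.96) -> (4,-12.311) [heading=216, draw]
  RT 36: heading 216 -> 180
  -- iteration 6/10 --
  FD 4: (4,-12.311) -> (0,-12.311) [heading=180, draw]
  RT 36: heading 180 -> 144
  -- iteration 7/10 --
  FD 4: (0,-12.311) -> (-3.236,-9.96) [heading=144, draw]
  RT 36: heading 144 -> 108
  -- iteration 8/10 --
  FD 4: (-3.236,-9.96) -> (-4.472,-6.155) [heading=108, draw]
  RT 36: heading 108 -> 72
  -- iteration 9/10 --
  FD 4: (-4.472,-6.155) -> (-3.236,-2.351) [heading=72, draw]
  RT 36: heading 72 -> 36
  -- iteration 10/10 --
  FD 4: (-3.236,-2.351) -> (0,0) [heading=36, draw]
  RT 36: heading 36 -> 0
]
Final: pos=(0,0), heading=0, 10 segment(s) drawn

Start position: (0, 0)
Final position: (0, 0)
Distance = 0; < 1e-6 -> CLOSED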